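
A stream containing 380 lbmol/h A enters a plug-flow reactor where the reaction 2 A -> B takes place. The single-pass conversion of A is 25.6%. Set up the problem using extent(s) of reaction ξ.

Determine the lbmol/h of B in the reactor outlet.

48.6 lbmol/h

A reacted = 0.256 × 380 = 97.28 lbmol/h; ν_A = −2, so ξ = 97.28/2 = 48.64 lbmol/h.
Outlet amounts (n = n₀ + ν ξ):
  A: 380 − 2(48.64) = 282.7
  B: 0 + 1(48.64) = 48.64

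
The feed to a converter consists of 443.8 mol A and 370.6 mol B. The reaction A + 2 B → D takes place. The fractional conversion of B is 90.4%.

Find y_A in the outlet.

B reacted = 0.904 × 370.6 = 335 mol; ν_B = −2, so ξ = 335/2 = 167.5 mol.
Outlet amounts (n = n₀ + ν ξ):
  A: 443.8 − 1(167.5) = 276.3
  B: 370.6 − 2(167.5) = 35.58
  D: 0 + 1(167.5) = 167.5
Total out = 479.4 mol; y_A = 276.3 / 479.4 = 0.5763.

0.576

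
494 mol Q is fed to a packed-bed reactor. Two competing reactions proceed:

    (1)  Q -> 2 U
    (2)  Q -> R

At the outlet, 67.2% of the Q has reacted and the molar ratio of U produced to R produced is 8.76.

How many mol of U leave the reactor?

Conversion of Q: Q consumed = 0.672 × 494 = 332 mol = 1ξ₁ + 1ξ₂.
Selectivity: 2ξ₁ / (1ξ₂) = 8.76 → ξ₁ = 4.38 ξ₂.
Substitute: (1·4.38 + 1) ξ₂ = 332 → ξ₂ = 61.7 mol, ξ₁ = 270.3 mol.
Outlet amounts (n = n₀ + Σ ν·ξ):
  Q: 494 − 1(270.3) − 1(61.7) = 162
  U: 0 + 2(270.3) = 540.5
  R: 0 + 1(61.7) = 61.7

541 mol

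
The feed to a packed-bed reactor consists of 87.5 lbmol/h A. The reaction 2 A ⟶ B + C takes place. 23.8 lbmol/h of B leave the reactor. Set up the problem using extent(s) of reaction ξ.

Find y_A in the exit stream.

For B: n = n₀ + 1ξ → 23.8 = 0 + 1ξ, giving ξ = 23.8 lbmol/h.
Outlet amounts (n = n₀ + ν ξ):
  A: 87.5 − 2(23.8) = 39.9
  B: 0 + 1(23.8) = 23.8
  C: 0 + 1(23.8) = 23.8
Total out = 87.5 lbmol/h; y_A = 39.9 / 87.5 = 0.456.

0.456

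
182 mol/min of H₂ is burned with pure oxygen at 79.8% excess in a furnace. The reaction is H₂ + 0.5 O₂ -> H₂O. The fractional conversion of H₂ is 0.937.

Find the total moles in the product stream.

260 mol/min

Stoichiometric O₂ = 0.5 × 182 = 91 mol/min; O₂ fed = 91 × 1.798 = 163.6 mol/min.
Fuel reacted = 0.937 × 182 → ξ = 170.5 mol/min.
Outlet (n = n₀ + ν ξ):
  H₂: 182 − 1(170.5) = 11.47
  O₂: 163.6 − 0.5(170.5) = 78.35
  H₂O: 0 + 1(170.5) = 170.5
Total out = 11.47 + 78.35 + 170.5 = 260.4 mol/min.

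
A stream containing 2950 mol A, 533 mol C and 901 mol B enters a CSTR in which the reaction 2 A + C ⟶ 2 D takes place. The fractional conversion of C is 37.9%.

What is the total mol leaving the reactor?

C reacted = 0.379 × 533 = 202 mol; ν_C = −1, so ξ = 202/1 = 202 mol.
Outlet amounts (n = n₀ + ν ξ):
  A: 2950 − 2(202) = 2546
  C: 533 − 1(202) = 331
  D: 0 + 2(202) = 404
  B: 901 (inert)
Total out = 2546 + 331 + 404 + 901 = 4182 mol.

4180 mol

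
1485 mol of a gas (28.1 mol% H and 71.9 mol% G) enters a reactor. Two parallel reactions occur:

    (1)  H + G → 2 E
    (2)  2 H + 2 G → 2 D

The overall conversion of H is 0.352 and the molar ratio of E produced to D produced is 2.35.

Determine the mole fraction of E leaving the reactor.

0.112

Conversion of H: H consumed = 0.352 × 417.3 = 146.9 mol = 1ξ₁ + 2ξ₂.
Selectivity: 2ξ₁ / (2ξ₂) = 2.35 → ξ₁ = 2.35 ξ₂.
Substitute: (1·2.35 + 2) ξ₂ = 146.9 → ξ₂ = 33.77 mol, ξ₁ = 79.35 mol.
Outlet amounts (n = n₀ + Σ ν·ξ):
  H: 417.3 − 1(79.35) − 2(33.77) = 270.4
  G: 1068 − 1(79.35) − 2(33.77) = 920.8
  E: 0 + 2(79.35) = 158.7
  D: 0 + 2(33.77) = 67.53
Total out = 1417 mol; y_E = 158.7 / 1417 = 0.112.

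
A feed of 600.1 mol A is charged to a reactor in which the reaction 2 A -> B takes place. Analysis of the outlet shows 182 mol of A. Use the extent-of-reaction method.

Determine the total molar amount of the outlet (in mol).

391 mol

For A: n = n₀ − 2ξ → 182 = 600.1 − 2ξ, giving ξ = 209.1 mol.
Outlet amounts (n = n₀ + ν ξ):
  A: 600.1 − 2(209.1) = 182
  B: 0 + 1(209.1) = 209.1
Total out = 182 + 209.1 = 391.1 mol.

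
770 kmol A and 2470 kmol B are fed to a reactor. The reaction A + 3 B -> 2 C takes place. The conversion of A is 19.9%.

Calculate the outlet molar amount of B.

2010 kmol

A reacted = 0.199 × 770 = 153.2 kmol; ν_A = −1, so ξ = 153.2/1 = 153.2 kmol.
Outlet amounts (n = n₀ + ν ξ):
  A: 770 − 1(153.2) = 616.8
  B: 2470 − 3(153.2) = 2010
  C: 0 + 2(153.2) = 306.5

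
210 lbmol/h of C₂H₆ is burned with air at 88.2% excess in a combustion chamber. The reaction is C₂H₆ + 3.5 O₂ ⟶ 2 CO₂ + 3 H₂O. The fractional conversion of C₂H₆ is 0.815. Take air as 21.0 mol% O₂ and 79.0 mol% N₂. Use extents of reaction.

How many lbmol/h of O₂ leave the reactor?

784 lbmol/h

Stoichiometric O₂ = 3.5 × 210 = 735 lbmol/h; O₂ fed = 735 × 1.882 = 1383 lbmol/h.
N₂ fed = 1383 × 79/21 = 5204 lbmol/h.
Fuel reacted = 0.815 × 210 → ξ = 171.1 lbmol/h.
Outlet (n = n₀ + ν ξ):
  C₂H₆: 210 − 1(171.1) = 38.85
  O₂: 1383 − 3.5(171.1) = 784.2
  N₂: 5204 (inert)
  CO₂: 0 + 2(171.1) = 342.3
  H₂O: 0 + 3(171.1) = 513.4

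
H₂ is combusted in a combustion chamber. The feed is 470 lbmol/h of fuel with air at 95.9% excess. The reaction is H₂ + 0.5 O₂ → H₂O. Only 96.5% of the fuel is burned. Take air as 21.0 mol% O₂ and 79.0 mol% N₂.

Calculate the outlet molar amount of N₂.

1730 lbmol/h

Stoichiometric O₂ = 0.5 × 470 = 235 lbmol/h; O₂ fed = 235 × 1.959 = 460.4 lbmol/h.
N₂ fed = 460.4 × 79/21 = 1732 lbmol/h.
Fuel reacted = 0.965 × 470 → ξ = 453.6 lbmol/h.
Outlet (n = n₀ + ν ξ):
  H₂: 470 − 1(453.6) = 16.45
  O₂: 460.4 − 0.5(453.6) = 233.6
  N₂: 1732 (inert)
  H₂O: 0 + 1(453.6) = 453.6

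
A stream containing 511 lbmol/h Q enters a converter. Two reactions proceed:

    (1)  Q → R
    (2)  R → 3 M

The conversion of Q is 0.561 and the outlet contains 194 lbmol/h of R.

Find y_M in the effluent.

Conversion of Q: Q consumed = 1ξ₁ = 0.561 × 511 → ξ₁ = 286.7 lbmol/h.
R balance: n_R = 0 + 1ξ₁ − 1ξ₂ = 194 → ξ₂ = (1·286.7 − 194)/1 = 92.67 lbmol/h.
Outlet amounts (n = n₀ + Σ ν·ξ):
  Q: 511 − 1(286.7) = 224.3
  R: 0 + 1(286.7) − 1(92.67) = 194
  M: 0 + 3(92.67) = 278
Total out = 696.3 lbmol/h; y_M = 278 / 696.3 = 0.3992.

0.399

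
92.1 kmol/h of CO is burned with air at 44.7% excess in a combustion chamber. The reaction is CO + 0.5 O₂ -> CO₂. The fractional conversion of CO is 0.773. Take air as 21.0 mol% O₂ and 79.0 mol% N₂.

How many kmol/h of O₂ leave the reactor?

Stoichiometric O₂ = 0.5 × 92.1 = 46.05 kmol/h; O₂ fed = 46.05 × 1.447 = 66.63 kmol/h.
N₂ fed = 66.63 × 79/21 = 250.7 kmol/h.
Fuel reacted = 0.773 × 92.1 → ξ = 71.19 kmol/h.
Outlet (n = n₀ + ν ξ):
  CO: 92.1 − 1(71.19) = 20.91
  O₂: 66.63 − 0.5(71.19) = 31.04
  N₂: 250.7 (inert)
  CO₂: 0 + 1(71.19) = 71.19

31 kmol/h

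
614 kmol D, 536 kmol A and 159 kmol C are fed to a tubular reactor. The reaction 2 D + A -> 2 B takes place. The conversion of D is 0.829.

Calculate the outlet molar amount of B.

509 kmol

D reacted = 0.829 × 614 = 509 kmol; ν_D = −2, so ξ = 509/2 = 254.5 kmol.
Outlet amounts (n = n₀ + ν ξ):
  D: 614 − 2(254.5) = 105
  A: 536 − 1(254.5) = 281.5
  B: 0 + 2(254.5) = 509
  C: 159 (inert)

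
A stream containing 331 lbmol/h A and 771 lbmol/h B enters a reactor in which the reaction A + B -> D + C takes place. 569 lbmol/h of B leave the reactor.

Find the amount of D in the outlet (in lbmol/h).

For B: n = n₀ − 1ξ → 569 = 771 − 1ξ, giving ξ = 202 lbmol/h.
Outlet amounts (n = n₀ + ν ξ):
  A: 331 − 1(202) = 129
  B: 771 − 1(202) = 569
  D: 0 + 1(202) = 202
  C: 0 + 1(202) = 202

202 lbmol/h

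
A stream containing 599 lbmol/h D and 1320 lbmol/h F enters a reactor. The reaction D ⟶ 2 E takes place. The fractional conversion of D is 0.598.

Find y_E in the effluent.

0.315

D reacted = 0.598 × 599 = 358.2 lbmol/h; ν_D = −1, so ξ = 358.2/1 = 358.2 lbmol/h.
Outlet amounts (n = n₀ + ν ξ):
  D: 599 − 1(358.2) = 240.8
  E: 0 + 2(358.2) = 716.4
  F: 1320 (inert)
Total out = 2277 lbmol/h; y_E = 716.4 / 2277 = 0.3146.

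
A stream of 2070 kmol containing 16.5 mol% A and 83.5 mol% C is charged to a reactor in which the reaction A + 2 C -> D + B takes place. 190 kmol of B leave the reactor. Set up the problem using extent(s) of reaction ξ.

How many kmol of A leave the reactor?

For B: n = n₀ + 1ξ → 190 = 0 + 1ξ, giving ξ = 190 kmol.
Outlet amounts (n = n₀ + ν ξ):
  A: 341.6 − 1(190) = 151.6
  C: 1728 − 2(190) = 1348
  D: 0 + 1(190) = 190
  B: 0 + 1(190) = 190

152 kmol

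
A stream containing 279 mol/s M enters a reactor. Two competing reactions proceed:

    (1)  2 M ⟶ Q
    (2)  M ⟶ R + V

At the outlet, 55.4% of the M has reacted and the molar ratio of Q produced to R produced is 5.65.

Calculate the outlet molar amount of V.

Conversion of M: M consumed = 0.554 × 279 = 154.6 mol/s = 2ξ₁ + 1ξ₂.
Selectivity: 1ξ₁ / (1ξ₂) = 5.65 → ξ₁ = 5.65 ξ₂.
Substitute: (2·5.65 + 1) ξ₂ = 154.6 → ξ₂ = 12.57 mol/s, ξ₁ = 71 mol/s.
Outlet amounts (n = n₀ + Σ ν·ξ):
  M: 279 − 2(71) − 1(12.57) = 124.4
  Q: 0 + 1(71) = 71
  R: 0 + 1(12.57) = 12.57
  V: 0 + 1(12.57) = 12.57

12.6 mol/s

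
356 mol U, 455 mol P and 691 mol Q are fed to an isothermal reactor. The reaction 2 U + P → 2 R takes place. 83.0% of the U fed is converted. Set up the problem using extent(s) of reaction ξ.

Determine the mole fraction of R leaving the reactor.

U reacted = 0.83 × 356 = 295.5 mol; ν_U = −2, so ξ = 295.5/2 = 147.7 mol.
Outlet amounts (n = n₀ + ν ξ):
  U: 356 − 2(147.7) = 60.52
  P: 455 − 1(147.7) = 307.3
  R: 0 + 2(147.7) = 295.5
  Q: 691 (inert)
Total out = 1354 mol; y_R = 295.5 / 1354 = 0.2182.

0.218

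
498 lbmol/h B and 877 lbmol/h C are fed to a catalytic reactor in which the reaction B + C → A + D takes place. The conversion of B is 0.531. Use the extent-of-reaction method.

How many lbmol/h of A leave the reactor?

B reacted = 0.531 × 498 = 264.4 lbmol/h; ν_B = −1, so ξ = 264.4/1 = 264.4 lbmol/h.
Outlet amounts (n = n₀ + ν ξ):
  B: 498 − 1(264.4) = 233.6
  C: 877 − 1(264.4) = 612.6
  A: 0 + 1(264.4) = 264.4
  D: 0 + 1(264.4) = 264.4

264 lbmol/h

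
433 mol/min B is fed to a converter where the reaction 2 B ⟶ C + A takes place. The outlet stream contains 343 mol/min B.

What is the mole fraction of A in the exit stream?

0.104

For B: n = n₀ − 2ξ → 343 = 433 − 2ξ, giving ξ = 45 mol/min.
Outlet amounts (n = n₀ + ν ξ):
  B: 433 − 2(45) = 343
  C: 0 + 1(45) = 45
  A: 0 + 1(45) = 45
Total out = 433 mol/min; y_A = 45 / 433 = 0.1039.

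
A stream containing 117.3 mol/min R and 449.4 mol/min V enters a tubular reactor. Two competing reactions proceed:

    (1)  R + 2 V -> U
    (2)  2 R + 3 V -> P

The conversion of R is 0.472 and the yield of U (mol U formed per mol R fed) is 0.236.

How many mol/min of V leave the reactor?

Yield of U: 1ξ₁ / 117.3 = 0.236 → ξ₁ = 27.68 mol/min.
Conversion of R: 1ξ₁ + 2ξ₂ = 0.472 × 117.3 = 55.37 → ξ₂ = 13.84 mol/min.
Outlet amounts (n = n₀ + Σ ν·ξ):
  R: 117.3 − 1(27.68) − 2(13.84) = 61.93
  V: 449.4 − 2(27.68) − 3(13.84) = 352.5
  U: 0 + 1(27.68) = 27.68
  P: 0 + 1(13.84) = 13.84

353 mol/min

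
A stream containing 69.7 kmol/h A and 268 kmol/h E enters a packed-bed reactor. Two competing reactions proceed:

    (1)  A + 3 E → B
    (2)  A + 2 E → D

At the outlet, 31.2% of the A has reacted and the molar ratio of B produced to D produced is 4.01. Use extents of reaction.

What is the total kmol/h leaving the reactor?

277 kmol/h

Conversion of A: A consumed = 0.312 × 69.7 = 21.75 kmol/h = 1ξ₁ + 1ξ₂.
Selectivity: 1ξ₁ / (1ξ₂) = 4.01 → ξ₁ = 4.01 ξ₂.
Substitute: (1·4.01 + 1) ξ₂ = 21.75 → ξ₂ = 4.341 kmol/h, ξ₁ = 17.41 kmol/h.
Outlet amounts (n = n₀ + Σ ν·ξ):
  A: 69.7 − 1(17.41) − 1(4.341) = 47.95
  E: 268 − 3(17.41) − 2(4.341) = 207.1
  B: 0 + 1(17.41) = 17.41
  D: 0 + 1(4.341) = 4.341
Total out = 47.95 + 207.1 + 17.41 + 4.341 = 276.8 kmol/h.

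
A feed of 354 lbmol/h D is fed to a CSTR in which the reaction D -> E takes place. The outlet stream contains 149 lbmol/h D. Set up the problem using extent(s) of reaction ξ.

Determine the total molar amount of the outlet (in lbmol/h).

For D: n = n₀ − 1ξ → 149 = 354 − 1ξ, giving ξ = 205 lbmol/h.
Outlet amounts (n = n₀ + ν ξ):
  D: 354 − 1(205) = 149
  E: 0 + 1(205) = 205
Total out = 149 + 205 = 354 lbmol/h.

354 lbmol/h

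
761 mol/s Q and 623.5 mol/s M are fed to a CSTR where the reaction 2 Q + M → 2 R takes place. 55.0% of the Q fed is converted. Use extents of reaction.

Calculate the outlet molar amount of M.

414 mol/s

Q reacted = 0.55 × 761 = 418.6 mol/s; ν_Q = −2, so ξ = 418.6/2 = 209.3 mol/s.
Outlet amounts (n = n₀ + ν ξ):
  Q: 761 − 2(209.3) = 342.4
  M: 623.5 − 1(209.3) = 414.2
  R: 0 + 2(209.3) = 418.6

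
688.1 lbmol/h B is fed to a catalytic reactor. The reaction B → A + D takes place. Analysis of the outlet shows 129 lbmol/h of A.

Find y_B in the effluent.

0.684

For A: n = n₀ + 1ξ → 129 = 0 + 1ξ, giving ξ = 129 lbmol/h.
Outlet amounts (n = n₀ + ν ξ):
  B: 688.1 − 1(129) = 559.1
  A: 0 + 1(129) = 129
  D: 0 + 1(129) = 129
Total out = 817.1 lbmol/h; y_B = 559.1 / 817.1 = 0.6842.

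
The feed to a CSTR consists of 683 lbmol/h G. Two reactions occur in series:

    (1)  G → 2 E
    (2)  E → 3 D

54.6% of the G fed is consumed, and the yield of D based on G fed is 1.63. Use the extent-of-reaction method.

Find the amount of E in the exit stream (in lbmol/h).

Conversion of G: G consumed = 1ξ₁ = 0.546 × 683 → ξ₁ = 372.9 lbmol/h.
Yield of D: 3ξ₂ / 683 = 1.63 → ξ₂ = 371.1 lbmol/h.
Outlet amounts (n = n₀ + Σ ν·ξ):
  G: 683 − 1(372.9) = 310.1
  E: 0 + 2(372.9) − 1(371.1) = 374.7
  D: 0 + 3(371.1) = 1113

375 lbmol/h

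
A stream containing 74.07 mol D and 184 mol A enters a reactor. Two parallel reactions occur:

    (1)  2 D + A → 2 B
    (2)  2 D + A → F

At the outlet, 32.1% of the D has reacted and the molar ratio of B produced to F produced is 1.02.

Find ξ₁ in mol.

Conversion of D: D consumed = 0.321 × 74.07 = 23.78 mol = 2ξ₁ + 2ξ₂.
Selectivity: 2ξ₁ / (1ξ₂) = 1.02 → ξ₁ = 0.51 ξ₂.
Substitute: (2·0.51 + 2) ξ₂ = 23.78 → ξ₂ = 7.873 mol, ξ₁ = 4.015 mol.
Outlet amounts (n = n₀ + Σ ν·ξ):
  D: 74.07 − 2(4.015) − 2(7.873) = 50.29
  A: 184 − 1(4.015) − 1(7.873) = 172.1
  B: 0 + 2(4.015) = 8.03
  F: 0 + 1(7.873) = 7.873

ξ₁ = 4.02 mol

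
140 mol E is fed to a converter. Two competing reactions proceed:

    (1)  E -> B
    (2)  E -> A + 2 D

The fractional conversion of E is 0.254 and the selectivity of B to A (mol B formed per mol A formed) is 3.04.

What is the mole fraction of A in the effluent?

0.0558

Conversion of E: E consumed = 0.254 × 140 = 35.56 mol = 1ξ₁ + 1ξ₂.
Selectivity: 1ξ₁ / (1ξ₂) = 3.04 → ξ₁ = 3.04 ξ₂.
Substitute: (1·3.04 + 1) ξ₂ = 35.56 → ξ₂ = 8.802 mol, ξ₁ = 26.76 mol.
Outlet amounts (n = n₀ + Σ ν·ξ):
  E: 140 − 1(26.76) − 1(8.802) = 104.4
  B: 0 + 1(26.76) = 26.76
  A: 0 + 1(8.802) = 8.802
  D: 0 + 2(8.802) = 17.6
Total out = 157.6 mol; y_A = 8.802 / 157.6 = 0.05585.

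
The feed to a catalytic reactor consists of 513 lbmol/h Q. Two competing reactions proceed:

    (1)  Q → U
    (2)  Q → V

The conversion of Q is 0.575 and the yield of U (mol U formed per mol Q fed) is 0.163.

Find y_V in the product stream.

Yield of U: 1ξ₁ / 513 = 0.163 → ξ₁ = 83.62 lbmol/h.
Conversion of Q: 1ξ₁ + 1ξ₂ = 0.575 × 513 = 295 → ξ₂ = 211.4 lbmol/h.
Outlet amounts (n = n₀ + Σ ν·ξ):
  Q: 513 − 1(83.62) − 1(211.4) = 218
  U: 0 + 1(83.62) = 83.62
  V: 0 + 1(211.4) = 211.4
Total out = 513 lbmol/h; y_V = 211.4 / 513 = 0.412.

0.412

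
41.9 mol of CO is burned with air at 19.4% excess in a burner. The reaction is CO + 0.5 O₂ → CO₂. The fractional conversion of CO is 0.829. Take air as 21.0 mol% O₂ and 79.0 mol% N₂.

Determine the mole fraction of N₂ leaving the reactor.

Stoichiometric O₂ = 0.5 × 41.9 = 20.95 mol; O₂ fed = 20.95 × 1.194 = 25.01 mol.
N₂ fed = 25.01 × 79/21 = 94.1 mol.
Fuel reacted = 0.829 × 41.9 → ξ = 34.74 mol.
Outlet (n = n₀ + ν ξ):
  CO: 41.9 − 1(34.74) = 7.165
  O₂: 25.01 − 0.5(34.74) = 7.647
  N₂: 94.1 (inert)
  CO₂: 0 + 1(34.74) = 34.74
Total out = 143.6 mol; y_N₂ = 94.1 / 143.6 = 0.6551.

0.655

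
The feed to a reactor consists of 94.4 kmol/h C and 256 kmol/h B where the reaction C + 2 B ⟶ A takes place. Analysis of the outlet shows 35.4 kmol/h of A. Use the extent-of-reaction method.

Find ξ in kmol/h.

ξ = 35.4 kmol/h

For A: n = n₀ + 1ξ → 35.4 = 0 + 1ξ, giving ξ = 35.4 kmol/h.
Outlet amounts (n = n₀ + ν ξ):
  C: 94.4 − 1(35.4) = 59
  B: 256 − 2(35.4) = 185.2
  A: 0 + 1(35.4) = 35.4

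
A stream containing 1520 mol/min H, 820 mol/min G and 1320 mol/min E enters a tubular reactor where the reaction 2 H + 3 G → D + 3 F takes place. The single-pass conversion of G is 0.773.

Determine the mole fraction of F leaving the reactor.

0.184

G reacted = 0.773 × 820 = 633.9 mol/min; ν_G = −3, so ξ = 633.9/3 = 211.3 mol/min.
Outlet amounts (n = n₀ + ν ξ):
  H: 1520 − 2(211.3) = 1097
  G: 820 − 3(211.3) = 186.1
  D: 0 + 1(211.3) = 211.3
  F: 0 + 3(211.3) = 633.9
  E: 1320 (inert)
Total out = 3449 mol/min; y_F = 633.9 / 3449 = 0.1838.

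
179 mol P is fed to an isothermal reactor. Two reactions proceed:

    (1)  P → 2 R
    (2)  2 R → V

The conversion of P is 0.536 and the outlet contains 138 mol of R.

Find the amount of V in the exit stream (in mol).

Conversion of P: P consumed = 1ξ₁ = 0.536 × 179 → ξ₁ = 95.94 mol.
R balance: n_R = 0 + 2ξ₁ − 2ξ₂ = 138 → ξ₂ = (2·95.94 − 138)/2 = 26.94 mol.
Outlet amounts (n = n₀ + Σ ν·ξ):
  P: 179 − 1(95.94) = 83.06
  R: 0 + 2(95.94) − 2(26.94) = 138
  V: 0 + 1(26.94) = 26.94

26.9 mol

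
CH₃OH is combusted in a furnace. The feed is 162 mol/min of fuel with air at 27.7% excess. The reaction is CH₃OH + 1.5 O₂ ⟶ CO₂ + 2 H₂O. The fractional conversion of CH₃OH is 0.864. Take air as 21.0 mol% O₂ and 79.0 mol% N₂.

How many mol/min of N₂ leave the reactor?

Stoichiometric O₂ = 1.5 × 162 = 243 mol/min; O₂ fed = 243 × 1.277 = 310.3 mol/min.
N₂ fed = 310.3 × 79/21 = 1167 mol/min.
Fuel reacted = 0.864 × 162 → ξ = 140 mol/min.
Outlet (n = n₀ + ν ξ):
  CH₃OH: 162 − 1(140) = 22.03
  O₂: 310.3 − 1.5(140) = 100.4
  N₂: 1167 (inert)
  CO₂: 0 + 1(140) = 140
  H₂O: 0 + 2(140) = 279.9

1170 mol/min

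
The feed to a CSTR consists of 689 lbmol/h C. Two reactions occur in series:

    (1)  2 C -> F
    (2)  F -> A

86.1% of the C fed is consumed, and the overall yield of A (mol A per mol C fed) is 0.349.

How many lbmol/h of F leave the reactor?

56.2 lbmol/h

Conversion of C: C consumed = 2ξ₁ = 0.861 × 689 → ξ₁ = 296.6 lbmol/h.
Yield of A: 1ξ₂ / 689 = 0.349 → ξ₂ = 240.5 lbmol/h.
Outlet amounts (n = n₀ + Σ ν·ξ):
  C: 689 − 2(296.6) = 95.77
  F: 0 + 1(296.6) − 1(240.5) = 56.15
  A: 0 + 1(240.5) = 240.5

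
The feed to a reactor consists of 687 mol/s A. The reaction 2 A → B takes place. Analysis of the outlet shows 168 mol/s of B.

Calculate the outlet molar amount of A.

351 mol/s

For B: n = n₀ + 1ξ → 168 = 0 + 1ξ, giving ξ = 168 mol/s.
Outlet amounts (n = n₀ + ν ξ):
  A: 687 − 2(168) = 351
  B: 0 + 1(168) = 168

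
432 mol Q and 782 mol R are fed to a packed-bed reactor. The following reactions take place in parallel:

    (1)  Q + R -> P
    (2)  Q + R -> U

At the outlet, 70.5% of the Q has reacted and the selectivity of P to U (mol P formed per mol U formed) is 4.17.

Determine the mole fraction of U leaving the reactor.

0.0648

Conversion of Q: Q consumed = 0.705 × 432 = 304.6 mol = 1ξ₁ + 1ξ₂.
Selectivity: 1ξ₁ / (1ξ₂) = 4.17 → ξ₁ = 4.17 ξ₂.
Substitute: (1·4.17 + 1) ξ₂ = 304.6 → ξ₂ = 58.91 mol, ξ₁ = 245.7 mol.
Outlet amounts (n = n₀ + Σ ν·ξ):
  Q: 432 − 1(245.7) − 1(58.91) = 127.4
  R: 782 − 1(245.7) − 1(58.91) = 477.4
  P: 0 + 1(245.7) = 245.7
  U: 0 + 1(58.91) = 58.91
Total out = 909.4 mol; y_U = 58.91 / 909.4 = 0.06478.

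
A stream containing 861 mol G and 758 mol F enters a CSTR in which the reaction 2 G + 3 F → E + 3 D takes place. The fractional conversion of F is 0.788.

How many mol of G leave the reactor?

463 mol

F reacted = 0.788 × 758 = 597.3 mol; ν_F = −3, so ξ = 597.3/3 = 199.1 mol.
Outlet amounts (n = n₀ + ν ξ):
  G: 861 − 2(199.1) = 462.8
  F: 758 − 3(199.1) = 160.7
  E: 0 + 1(199.1) = 199.1
  D: 0 + 3(199.1) = 597.3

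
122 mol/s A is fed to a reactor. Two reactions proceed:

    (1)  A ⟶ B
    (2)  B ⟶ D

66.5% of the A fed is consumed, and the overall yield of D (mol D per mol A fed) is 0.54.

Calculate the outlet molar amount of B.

15.2 mol/s

Conversion of A: A consumed = 1ξ₁ = 0.665 × 122 → ξ₁ = 81.13 mol/s.
Yield of D: 1ξ₂ / 122 = 0.54 → ξ₂ = 65.88 mol/s.
Outlet amounts (n = n₀ + Σ ν·ξ):
  A: 122 − 1(81.13) = 40.87
  B: 0 + 1(81.13) − 1(65.88) = 15.25
  D: 0 + 1(65.88) = 65.88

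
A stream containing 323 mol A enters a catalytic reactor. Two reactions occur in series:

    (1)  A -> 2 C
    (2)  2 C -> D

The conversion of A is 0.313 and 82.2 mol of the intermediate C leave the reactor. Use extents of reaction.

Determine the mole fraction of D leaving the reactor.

0.165

Conversion of A: A consumed = 1ξ₁ = 0.313 × 323 → ξ₁ = 101.1 mol.
C balance: n_C = 0 + 2ξ₁ − 2ξ₂ = 82.2 → ξ₂ = (2·101.1 − 82.2)/2 = 60 mol.
Outlet amounts (n = n₀ + Σ ν·ξ):
  A: 323 − 1(101.1) = 221.9
  C: 0 + 2(101.1) − 2(60) = 82.2
  D: 0 + 1(60) = 60
Total out = 364.1 mol; y_D = 60 / 364.1 = 0.1648.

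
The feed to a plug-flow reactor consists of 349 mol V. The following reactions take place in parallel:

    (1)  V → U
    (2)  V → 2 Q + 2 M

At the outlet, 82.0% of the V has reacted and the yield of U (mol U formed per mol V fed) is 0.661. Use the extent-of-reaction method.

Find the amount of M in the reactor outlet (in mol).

Yield of U: 1ξ₁ / 349 = 0.661 → ξ₁ = 230.7 mol.
Conversion of V: 1ξ₁ + 1ξ₂ = 0.82 × 349 = 286.2 → ξ₂ = 55.49 mol.
Outlet amounts (n = n₀ + Σ ν·ξ):
  V: 349 − 1(230.7) − 1(55.49) = 62.82
  U: 0 + 1(230.7) = 230.7
  Q: 0 + 2(55.49) = 111
  M: 0 + 2(55.49) = 111

111 mol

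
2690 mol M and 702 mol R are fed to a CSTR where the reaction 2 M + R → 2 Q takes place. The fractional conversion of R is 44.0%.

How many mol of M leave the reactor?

2070 mol

R reacted = 0.44 × 702 = 308.9 mol; ν_R = −1, so ξ = 308.9/1 = 308.9 mol.
Outlet amounts (n = n₀ + ν ξ):
  M: 2690 − 2(308.9) = 2072
  R: 702 − 1(308.9) = 393.1
  Q: 0 + 2(308.9) = 617.8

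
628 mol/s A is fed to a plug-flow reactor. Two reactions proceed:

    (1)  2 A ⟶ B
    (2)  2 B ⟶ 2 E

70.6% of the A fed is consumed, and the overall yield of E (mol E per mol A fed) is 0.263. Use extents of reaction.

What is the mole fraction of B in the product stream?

0.139

Conversion of A: A consumed = 2ξ₁ = 0.706 × 628 → ξ₁ = 221.7 mol/s.
Yield of E: 2ξ₂ / 628 = 0.263 → ξ₂ = 82.58 mol/s.
Outlet amounts (n = n₀ + Σ ν·ξ):
  A: 628 − 2(221.7) = 184.6
  B: 0 + 1(221.7) − 2(82.58) = 56.52
  E: 0 + 2(82.58) = 165.2
Total out = 406.3 mol/s; y_B = 56.52 / 406.3 = 0.1391.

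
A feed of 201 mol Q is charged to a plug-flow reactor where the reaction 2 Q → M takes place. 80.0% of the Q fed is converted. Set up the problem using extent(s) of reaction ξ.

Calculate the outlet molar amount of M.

Q reacted = 0.8 × 201 = 160.8 mol; ν_Q = −2, so ξ = 160.8/2 = 80.4 mol.
Outlet amounts (n = n₀ + ν ξ):
  Q: 201 − 2(80.4) = 40.2
  M: 0 + 1(80.4) = 80.4

80.4 mol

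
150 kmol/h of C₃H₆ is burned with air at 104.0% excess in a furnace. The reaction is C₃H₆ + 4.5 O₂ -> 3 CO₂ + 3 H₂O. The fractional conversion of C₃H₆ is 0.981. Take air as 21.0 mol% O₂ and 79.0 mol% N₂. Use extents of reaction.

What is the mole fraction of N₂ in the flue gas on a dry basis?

0.817

Stoichiometric O₂ = 4.5 × 150 = 675 kmol/h; O₂ fed = 675 × 2.040 = 1377 kmol/h.
N₂ fed = 1377 × 79/21 = 5180 kmol/h.
Fuel reacted = 0.981 × 150 → ξ = 147.2 kmol/h.
Outlet (n = n₀ + ν ξ):
  C₃H₆: 150 − 1(147.2) = 2.85
  O₂: 1377 − 4.5(147.2) = 714.8
  N₂: 5180 (inert)
  CO₂: 0 + 3(147.2) = 441.5
  H₂O: 0 + 3(147.2) = 441.5
Dry total = 6339 kmol/h; y_N₂ (dry) = 5180 / 6339 = 0.8172.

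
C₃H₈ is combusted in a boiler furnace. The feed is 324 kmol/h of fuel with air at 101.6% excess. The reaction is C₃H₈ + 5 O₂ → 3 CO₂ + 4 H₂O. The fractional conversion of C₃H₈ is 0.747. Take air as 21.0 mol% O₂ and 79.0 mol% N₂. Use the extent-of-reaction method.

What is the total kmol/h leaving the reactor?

16100 kmol/h

Stoichiometric O₂ = 5 × 324 = 1620 kmol/h; O₂ fed = 1620 × 2.016 = 3266 kmol/h.
N₂ fed = 3266 × 79/21 = 12290 kmol/h.
Fuel reacted = 0.747 × 324 → ξ = 242 kmol/h.
Outlet (n = n₀ + ν ξ):
  C₃H₈: 324 − 1(242) = 81.97
  O₂: 3266 − 5(242) = 2056
  N₂: 12290 (inert)
  CO₂: 0 + 3(242) = 726.1
  H₂O: 0 + 4(242) = 968.1
Total out = 81.97 + 2056 + 12290 + 726.1 + 968.1 = 16120 kmol/h.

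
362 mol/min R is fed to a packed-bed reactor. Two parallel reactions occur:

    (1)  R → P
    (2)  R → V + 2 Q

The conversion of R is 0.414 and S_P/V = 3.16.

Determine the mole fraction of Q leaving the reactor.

Conversion of R: R consumed = 0.414 × 362 = 149.9 mol/min = 1ξ₁ + 1ξ₂.
Selectivity: 1ξ₁ / (1ξ₂) = 3.16 → ξ₁ = 3.16 ξ₂.
Substitute: (1·3.16 + 1) ξ₂ = 149.9 → ξ₂ = 36.03 mol/min, ξ₁ = 113.8 mol/min.
Outlet amounts (n = n₀ + Σ ν·ξ):
  R: 362 − 1(113.8) − 1(36.03) = 212.1
  P: 0 + 1(113.8) = 113.8
  V: 0 + 1(36.03) = 36.03
  Q: 0 + 2(36.03) = 72.05
Total out = 434.1 mol/min; y_Q = 72.05 / 434.1 = 0.166.

0.166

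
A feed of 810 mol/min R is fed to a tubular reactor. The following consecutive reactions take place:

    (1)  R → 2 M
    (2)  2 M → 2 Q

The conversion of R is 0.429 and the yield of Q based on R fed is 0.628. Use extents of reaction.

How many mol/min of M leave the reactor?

186 mol/min

Conversion of R: R consumed = 1ξ₁ = 0.429 × 810 → ξ₁ = 347.5 mol/min.
Yield of Q: 2ξ₂ / 810 = 0.628 → ξ₂ = 254.3 mol/min.
Outlet amounts (n = n₀ + Σ ν·ξ):
  R: 810 − 1(347.5) = 462.5
  M: 0 + 2(347.5) − 2(254.3) = 186.3
  Q: 0 + 2(254.3) = 508.7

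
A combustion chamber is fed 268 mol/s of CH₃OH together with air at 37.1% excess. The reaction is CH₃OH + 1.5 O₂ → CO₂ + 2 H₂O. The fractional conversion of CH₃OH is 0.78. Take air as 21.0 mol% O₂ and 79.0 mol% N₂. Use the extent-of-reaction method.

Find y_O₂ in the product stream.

Stoichiometric O₂ = 1.5 × 268 = 402 mol/s; O₂ fed = 402 × 1.371 = 551.1 mol/s.
N₂ fed = 551.1 × 79/21 = 2073 mol/s.
Fuel reacted = 0.78 × 268 → ξ = 209 mol/s.
Outlet (n = n₀ + ν ξ):
  CH₃OH: 268 − 1(209) = 58.96
  O₂: 551.1 − 1.5(209) = 237.6
  N₂: 2073 (inert)
  CO₂: 0 + 1(209) = 209
  H₂O: 0 + 2(209) = 418.1
Total out = 2997 mol/s; y_O₂ = 237.6 / 2997 = 0.07927.

0.0793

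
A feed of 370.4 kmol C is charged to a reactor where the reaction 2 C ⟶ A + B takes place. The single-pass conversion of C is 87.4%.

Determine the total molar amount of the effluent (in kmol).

C reacted = 0.874 × 370.4 = 323.7 kmol; ν_C = −2, so ξ = 323.7/2 = 161.9 kmol.
Outlet amounts (n = n₀ + ν ξ):
  C: 370.4 − 2(161.9) = 46.67
  A: 0 + 1(161.9) = 161.9
  B: 0 + 1(161.9) = 161.9
Total out = 46.67 + 161.9 + 161.9 = 370.4 kmol.

370 kmol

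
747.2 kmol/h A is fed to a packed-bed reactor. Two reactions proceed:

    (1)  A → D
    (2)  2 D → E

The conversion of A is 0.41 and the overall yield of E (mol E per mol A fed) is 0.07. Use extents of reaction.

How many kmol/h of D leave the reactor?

Conversion of A: A consumed = 1ξ₁ = 0.41 × 747.2 → ξ₁ = 306.4 kmol/h.
Yield of E: 1ξ₂ / 747.2 = 0.07 → ξ₂ = 52.3 kmol/h.
Outlet amounts (n = n₀ + Σ ν·ξ):
  A: 747.2 − 1(306.4) = 440.8
  D: 0 + 1(306.4) − 2(52.3) = 201.7
  E: 0 + 1(52.3) = 52.3

202 kmol/h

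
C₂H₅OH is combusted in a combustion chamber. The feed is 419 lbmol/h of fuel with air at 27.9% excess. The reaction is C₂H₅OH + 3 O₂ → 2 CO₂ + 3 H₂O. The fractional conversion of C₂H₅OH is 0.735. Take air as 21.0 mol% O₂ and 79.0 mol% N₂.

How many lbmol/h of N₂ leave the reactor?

6050 lbmol/h

Stoichiometric O₂ = 3 × 419 = 1257 lbmol/h; O₂ fed = 1257 × 1.279 = 1608 lbmol/h.
N₂ fed = 1608 × 79/21 = 6048 lbmol/h.
Fuel reacted = 0.735 × 419 → ξ = 308 lbmol/h.
Outlet (n = n₀ + ν ξ):
  C₂H₅OH: 419 − 1(308) = 111
  O₂: 1608 − 3(308) = 683.8
  N₂: 6048 (inert)
  CO₂: 0 + 2(308) = 615.9
  H₂O: 0 + 3(308) = 923.9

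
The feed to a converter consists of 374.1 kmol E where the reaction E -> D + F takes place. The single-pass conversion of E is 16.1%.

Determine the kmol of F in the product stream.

E reacted = 0.161 × 374.1 = 60.23 kmol; ν_E = −1, so ξ = 60.23/1 = 60.23 kmol.
Outlet amounts (n = n₀ + ν ξ):
  E: 374.1 − 1(60.23) = 313.9
  D: 0 + 1(60.23) = 60.23
  F: 0 + 1(60.23) = 60.23

60.2 kmol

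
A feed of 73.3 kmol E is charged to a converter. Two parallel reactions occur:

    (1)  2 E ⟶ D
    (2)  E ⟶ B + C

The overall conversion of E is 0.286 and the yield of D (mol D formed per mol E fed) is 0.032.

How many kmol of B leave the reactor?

Yield of D: 1ξ₁ / 73.3 = 0.032 → ξ₁ = 2.346 kmol.
Conversion of E: 2ξ₁ + 1ξ₂ = 0.286 × 73.3 = 20.96 → ξ₂ = 16.27 kmol.
Outlet amounts (n = n₀ + Σ ν·ξ):
  E: 73.3 − 2(2.346) − 1(16.27) = 52.34
  D: 0 + 1(2.346) = 2.346
  B: 0 + 1(16.27) = 16.27
  C: 0 + 1(16.27) = 16.27

16.3 kmol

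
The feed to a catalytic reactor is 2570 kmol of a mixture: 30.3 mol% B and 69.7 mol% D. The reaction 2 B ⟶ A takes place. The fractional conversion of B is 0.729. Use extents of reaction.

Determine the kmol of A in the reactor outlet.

284 kmol

B reacted = 0.729 × 778.7 = 567.7 kmol; ν_B = −2, so ξ = 567.7/2 = 283.8 kmol.
Outlet amounts (n = n₀ + ν ξ):
  B: 778.7 − 2(283.8) = 211
  A: 0 + 1(283.8) = 283.8
  D: 1791 (inert)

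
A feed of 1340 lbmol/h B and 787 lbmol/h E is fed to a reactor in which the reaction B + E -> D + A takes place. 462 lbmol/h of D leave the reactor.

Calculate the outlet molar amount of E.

325 lbmol/h

For D: n = n₀ + 1ξ → 462 = 0 + 1ξ, giving ξ = 462 lbmol/h.
Outlet amounts (n = n₀ + ν ξ):
  B: 1340 − 1(462) = 878
  E: 787 − 1(462) = 325
  D: 0 + 1(462) = 462
  A: 0 + 1(462) = 462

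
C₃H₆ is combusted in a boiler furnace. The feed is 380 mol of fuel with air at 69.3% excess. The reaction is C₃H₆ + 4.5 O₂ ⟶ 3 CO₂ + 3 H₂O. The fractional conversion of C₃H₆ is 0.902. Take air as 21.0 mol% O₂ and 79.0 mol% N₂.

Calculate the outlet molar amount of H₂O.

Stoichiometric O₂ = 4.5 × 380 = 1710 mol; O₂ fed = 1710 × 1.693 = 2895 mol.
N₂ fed = 2895 × 79/21 = 10890 mol.
Fuel reacted = 0.902 × 380 → ξ = 342.8 mol.
Outlet (n = n₀ + ν ξ):
  C₃H₆: 380 − 1(342.8) = 37.24
  O₂: 2895 − 4.5(342.8) = 1353
  N₂: 10890 (inert)
  CO₂: 0 + 3(342.8) = 1028
  H₂O: 0 + 3(342.8) = 1028

1030 mol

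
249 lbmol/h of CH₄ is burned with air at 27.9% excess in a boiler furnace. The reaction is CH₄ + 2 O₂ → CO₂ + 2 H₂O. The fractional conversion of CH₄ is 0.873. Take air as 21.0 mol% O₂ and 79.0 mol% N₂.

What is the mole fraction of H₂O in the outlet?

Stoichiometric O₂ = 2 × 249 = 498 lbmol/h; O₂ fed = 498 × 1.279 = 636.9 lbmol/h.
N₂ fed = 636.9 × 79/21 = 2396 lbmol/h.
Fuel reacted = 0.873 × 249 → ξ = 217.4 lbmol/h.
Outlet (n = n₀ + ν ξ):
  CH₄: 249 − 1(217.4) = 31.62
  O₂: 636.9 − 2(217.4) = 202.2
  N₂: 2396 (inert)
  CO₂: 0 + 1(217.4) = 217.4
  H₂O: 0 + 2(217.4) = 434.8
Total out = 3282 lbmol/h; y_H₂O = 434.8 / 3282 = 0.1325.

0.132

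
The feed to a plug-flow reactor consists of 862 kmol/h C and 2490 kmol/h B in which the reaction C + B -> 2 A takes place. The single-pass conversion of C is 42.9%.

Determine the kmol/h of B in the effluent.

C reacted = 0.429 × 862 = 369.8 kmol/h; ν_C = −1, so ξ = 369.8/1 = 369.8 kmol/h.
Outlet amounts (n = n₀ + ν ξ):
  C: 862 − 1(369.8) = 492.2
  B: 2490 − 1(369.8) = 2120
  A: 0 + 2(369.8) = 739.6

2120 kmol/h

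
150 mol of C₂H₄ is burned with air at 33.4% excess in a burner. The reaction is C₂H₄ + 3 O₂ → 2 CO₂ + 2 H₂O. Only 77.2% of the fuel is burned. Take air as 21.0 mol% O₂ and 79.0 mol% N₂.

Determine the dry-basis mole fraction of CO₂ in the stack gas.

0.0834

Stoichiometric O₂ = 3 × 150 = 450 mol; O₂ fed = 450 × 1.334 = 600.3 mol.
N₂ fed = 600.3 × 79/21 = 2258 mol.
Fuel reacted = 0.772 × 150 → ξ = 115.8 mol.
Outlet (n = n₀ + ν ξ):
  C₂H₄: 150 − 1(115.8) = 34.2
  O₂: 600.3 − 3(115.8) = 252.9
  N₂: 2258 (inert)
  CO₂: 0 + 2(115.8) = 231.6
  H₂O: 0 + 2(115.8) = 231.6
Dry total = 2777 mol; y_CO₂ (dry) = 231.6 / 2777 = 0.0834.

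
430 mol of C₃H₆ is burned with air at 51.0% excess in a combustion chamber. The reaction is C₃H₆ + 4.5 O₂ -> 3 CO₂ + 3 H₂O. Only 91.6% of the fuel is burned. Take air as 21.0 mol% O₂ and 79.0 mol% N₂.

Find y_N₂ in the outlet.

0.756

Stoichiometric O₂ = 4.5 × 430 = 1935 mol; O₂ fed = 1935 × 1.510 = 2922 mol.
N₂ fed = 2922 × 79/21 = 10990 mol.
Fuel reacted = 0.916 × 430 → ξ = 393.9 mol.
Outlet (n = n₀ + ν ξ):
  C₃H₆: 430 − 1(393.9) = 36.12
  O₂: 2922 − 4.5(393.9) = 1149
  N₂: 10990 (inert)
  CO₂: 0 + 3(393.9) = 1182
  H₂O: 0 + 3(393.9) = 1182
Total out = 14540 mol; y_N₂ = 10990 / 14540 = 0.7559.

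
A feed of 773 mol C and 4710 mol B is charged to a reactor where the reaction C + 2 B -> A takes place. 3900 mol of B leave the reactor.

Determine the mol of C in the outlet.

For B: n = n₀ − 2ξ → 3900 = 4710 − 2ξ, giving ξ = 405 mol.
Outlet amounts (n = n₀ + ν ξ):
  C: 773 − 1(405) = 368
  B: 4710 − 2(405) = 3900
  A: 0 + 1(405) = 405

368 mol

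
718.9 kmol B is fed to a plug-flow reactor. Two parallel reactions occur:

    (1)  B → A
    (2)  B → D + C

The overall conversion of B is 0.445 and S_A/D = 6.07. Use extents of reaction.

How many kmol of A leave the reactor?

Conversion of B: B consumed = 0.445 × 718.9 = 319.9 kmol = 1ξ₁ + 1ξ₂.
Selectivity: 1ξ₁ / (1ξ₂) = 6.07 → ξ₁ = 6.07 ξ₂.
Substitute: (1·6.07 + 1) ξ₂ = 319.9 → ξ₂ = 45.25 kmol, ξ₁ = 274.7 kmol.
Outlet amounts (n = n₀ + Σ ν·ξ):
  B: 718.9 − 1(274.7) − 1(45.25) = 399
  A: 0 + 1(274.7) = 274.7
  D: 0 + 1(45.25) = 45.25
  C: 0 + 1(45.25) = 45.25

275 kmol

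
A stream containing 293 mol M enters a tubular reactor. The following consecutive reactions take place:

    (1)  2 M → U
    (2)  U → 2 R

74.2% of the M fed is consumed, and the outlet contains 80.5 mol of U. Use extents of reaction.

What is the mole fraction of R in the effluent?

0.265

Conversion of M: M consumed = 2ξ₁ = 0.742 × 293 → ξ₁ = 108.7 mol.
U balance: n_U = 0 + 1ξ₁ − 1ξ₂ = 80.5 → ξ₂ = (1·108.7 − 80.5)/1 = 28.2 mol.
Outlet amounts (n = n₀ + Σ ν·ξ):
  M: 293 − 2(108.7) = 75.59
  U: 0 + 1(108.7) − 1(28.2) = 80.5
  R: 0 + 2(28.2) = 56.41
Total out = 212.5 mol; y_R = 56.41 / 212.5 = 0.2654.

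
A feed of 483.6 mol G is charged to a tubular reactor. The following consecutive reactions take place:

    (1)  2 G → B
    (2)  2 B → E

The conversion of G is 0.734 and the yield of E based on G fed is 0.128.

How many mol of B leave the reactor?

53.7 mol

Conversion of G: G consumed = 2ξ₁ = 0.734 × 483.6 → ξ₁ = 177.5 mol.
Yield of E: 1ξ₂ / 483.6 = 0.128 → ξ₂ = 61.9 mol.
Outlet amounts (n = n₀ + Σ ν·ξ):
  G: 483.6 − 2(177.5) = 128.6
  B: 0 + 1(177.5) − 2(61.9) = 53.68
  E: 0 + 1(61.9) = 61.9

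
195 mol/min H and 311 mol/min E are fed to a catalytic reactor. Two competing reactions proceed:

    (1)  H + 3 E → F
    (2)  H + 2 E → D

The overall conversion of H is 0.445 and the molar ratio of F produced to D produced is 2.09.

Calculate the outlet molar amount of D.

Conversion of H: H consumed = 0.445 × 195 = 86.78 mol/min = 1ξ₁ + 1ξ₂.
Selectivity: 1ξ₁ / (1ξ₂) = 2.09 → ξ₁ = 2.09 ξ₂.
Substitute: (1·2.09 + 1) ξ₂ = 86.78 → ξ₂ = 28.08 mol/min, ξ₁ = 58.69 mol/min.
Outlet amounts (n = n₀ + Σ ν·ξ):
  H: 195 − 1(58.69) − 1(28.08) = 108.2
  E: 311 − 3(58.69) − 2(28.08) = 78.76
  F: 0 + 1(58.69) = 58.69
  D: 0 + 1(28.08) = 28.08

28.1 mol/min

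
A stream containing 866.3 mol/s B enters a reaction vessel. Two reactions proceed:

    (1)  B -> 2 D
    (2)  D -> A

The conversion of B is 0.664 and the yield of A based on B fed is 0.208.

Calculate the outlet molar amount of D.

Conversion of B: B consumed = 1ξ₁ = 0.664 × 866.3 → ξ₁ = 575.2 mol/s.
Yield of A: 1ξ₂ / 866.3 = 0.208 → ξ₂ = 180.2 mol/s.
Outlet amounts (n = n₀ + Σ ν·ξ):
  B: 866.3 − 1(575.2) = 291.1
  D: 0 + 2(575.2) − 1(180.2) = 970.3
  A: 0 + 1(180.2) = 180.2

970 mol/s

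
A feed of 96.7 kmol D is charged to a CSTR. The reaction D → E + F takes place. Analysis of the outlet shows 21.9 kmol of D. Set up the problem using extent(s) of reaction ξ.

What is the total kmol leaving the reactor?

172 kmol

For D: n = n₀ − 1ξ → 21.9 = 96.7 − 1ξ, giving ξ = 74.8 kmol.
Outlet amounts (n = n₀ + ν ξ):
  D: 96.7 − 1(74.8) = 21.9
  E: 0 + 1(74.8) = 74.8
  F: 0 + 1(74.8) = 74.8
Total out = 21.9 + 74.8 + 74.8 = 171.5 kmol.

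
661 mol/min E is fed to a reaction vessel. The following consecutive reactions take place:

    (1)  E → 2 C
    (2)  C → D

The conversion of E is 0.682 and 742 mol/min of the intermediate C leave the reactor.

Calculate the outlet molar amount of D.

160 mol/min

Conversion of E: E consumed = 1ξ₁ = 0.682 × 661 → ξ₁ = 450.8 mol/min.
C balance: n_C = 0 + 2ξ₁ − 1ξ₂ = 742 → ξ₂ = (2·450.8 − 742)/1 = 159.6 mol/min.
Outlet amounts (n = n₀ + Σ ν·ξ):
  E: 661 − 1(450.8) = 210.2
  C: 0 + 2(450.8) − 1(159.6) = 742
  D: 0 + 1(159.6) = 159.6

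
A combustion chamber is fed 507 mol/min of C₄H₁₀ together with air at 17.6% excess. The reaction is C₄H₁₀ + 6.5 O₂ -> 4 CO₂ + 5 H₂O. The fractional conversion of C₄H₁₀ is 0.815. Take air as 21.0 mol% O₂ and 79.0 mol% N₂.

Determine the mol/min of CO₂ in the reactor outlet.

Stoichiometric O₂ = 6.5 × 507 = 3296 mol/min; O₂ fed = 3296 × 1.176 = 3876 mol/min.
N₂ fed = 3876 × 79/21 = 14580 mol/min.
Fuel reacted = 0.815 × 507 → ξ = 413.2 mol/min.
Outlet (n = n₀ + ν ξ):
  C₄H₁₀: 507 − 1(413.2) = 93.8
  O₂: 3876 − 6.5(413.2) = 1190
  N₂: 14580 (inert)
  CO₂: 0 + 4(413.2) = 1653
  H₂O: 0 + 5(413.2) = 2066

1650 mol/min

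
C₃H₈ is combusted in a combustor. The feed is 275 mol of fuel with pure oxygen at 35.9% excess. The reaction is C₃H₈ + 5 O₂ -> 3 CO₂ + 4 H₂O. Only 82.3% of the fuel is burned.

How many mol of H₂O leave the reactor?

905 mol

Stoichiometric O₂ = 5 × 275 = 1375 mol; O₂ fed = 1375 × 1.359 = 1869 mol.
Fuel reacted = 0.823 × 275 → ξ = 226.3 mol.
Outlet (n = n₀ + ν ξ):
  C₃H₈: 275 − 1(226.3) = 48.68
  O₂: 1869 − 5(226.3) = 737
  CO₂: 0 + 3(226.3) = 679
  H₂O: 0 + 4(226.3) = 905.3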